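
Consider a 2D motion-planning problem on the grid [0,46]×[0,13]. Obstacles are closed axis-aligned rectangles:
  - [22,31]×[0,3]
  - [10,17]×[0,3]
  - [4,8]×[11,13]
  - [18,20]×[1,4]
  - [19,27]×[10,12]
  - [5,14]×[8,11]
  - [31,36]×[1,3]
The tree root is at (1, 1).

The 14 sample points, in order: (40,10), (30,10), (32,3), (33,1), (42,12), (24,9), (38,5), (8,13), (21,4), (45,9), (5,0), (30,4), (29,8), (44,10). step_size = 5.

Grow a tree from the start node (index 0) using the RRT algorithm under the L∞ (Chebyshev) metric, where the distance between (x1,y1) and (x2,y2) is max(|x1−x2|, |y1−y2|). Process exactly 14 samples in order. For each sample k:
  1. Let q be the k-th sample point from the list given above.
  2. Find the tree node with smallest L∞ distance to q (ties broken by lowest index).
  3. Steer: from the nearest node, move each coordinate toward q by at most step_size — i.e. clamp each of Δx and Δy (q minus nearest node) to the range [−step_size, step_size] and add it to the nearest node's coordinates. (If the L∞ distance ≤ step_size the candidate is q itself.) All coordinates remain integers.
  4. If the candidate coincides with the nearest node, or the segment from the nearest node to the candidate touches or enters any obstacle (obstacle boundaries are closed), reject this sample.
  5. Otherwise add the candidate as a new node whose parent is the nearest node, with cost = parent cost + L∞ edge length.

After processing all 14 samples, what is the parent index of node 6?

Parent of node 6: 4

1. q=(40,10) nearest=0 d=39 new=(6,6) → add node 1 parent=0 cost=5
2. q=(30,10) nearest=1 d=24 new=(11,10) → blocked by [5,14]×[8,11], reject
3. q=(32,3) nearest=1 d=26 new=(11,3) → blocked by [10,17]×[0,3], reject
4. q=(33,1) nearest=1 d=27 new=(11,1) → blocked by [10,17]×[0,3], reject
5. q=(42,12) nearest=1 d=36 new=(11,11) → blocked by [5,14]×[8,11], reject
6. q=(24,9) nearest=1 d=18 new=(11,9) → blocked by [5,14]×[8,11], reject
7. q=(38,5) nearest=1 d=32 new=(11,5) → add node 2 parent=1 cost=10
8. q=(8,13) nearest=1 d=7 new=(8,11) → blocked by [4,8]×[11,13], reject
9. q=(21,4) nearest=2 d=10 new=(16,4) → add node 3 parent=2 cost=15
10. q=(45,9) nearest=3 d=29 new=(21,9) → add node 4 parent=3 cost=20
11. q=(5,0) nearest=0 d=4 new=(5,0) → add node 5 parent=0 cost=4
12. q=(30,4) nearest=4 d=9 new=(26,4) → add node 6 parent=4 cost=25
13. q=(29,8) nearest=6 d=4 new=(29,8) → add node 7 parent=6 cost=29
14. q=(44,10) nearest=7 d=15 new=(34,10) → add node 8 parent=7 cost=34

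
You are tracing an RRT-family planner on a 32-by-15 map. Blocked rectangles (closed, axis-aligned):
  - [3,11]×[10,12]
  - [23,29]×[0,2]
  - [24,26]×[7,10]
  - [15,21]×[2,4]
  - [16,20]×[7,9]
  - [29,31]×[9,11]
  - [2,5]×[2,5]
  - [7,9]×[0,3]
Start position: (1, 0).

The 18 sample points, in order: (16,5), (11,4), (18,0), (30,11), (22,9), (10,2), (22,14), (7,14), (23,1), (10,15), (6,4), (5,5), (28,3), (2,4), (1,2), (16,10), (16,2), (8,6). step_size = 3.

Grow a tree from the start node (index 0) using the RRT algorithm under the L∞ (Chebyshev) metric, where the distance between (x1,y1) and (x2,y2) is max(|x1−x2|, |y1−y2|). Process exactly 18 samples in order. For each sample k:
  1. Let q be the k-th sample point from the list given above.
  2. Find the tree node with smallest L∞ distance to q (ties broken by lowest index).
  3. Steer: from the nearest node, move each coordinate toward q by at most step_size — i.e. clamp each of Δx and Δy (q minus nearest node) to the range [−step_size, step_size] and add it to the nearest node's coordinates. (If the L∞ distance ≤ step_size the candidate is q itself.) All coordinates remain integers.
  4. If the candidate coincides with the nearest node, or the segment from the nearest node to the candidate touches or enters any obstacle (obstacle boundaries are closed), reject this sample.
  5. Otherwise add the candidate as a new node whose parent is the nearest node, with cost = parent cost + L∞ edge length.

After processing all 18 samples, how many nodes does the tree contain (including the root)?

1. q=(16,5) nearest=0 d=15 new=(4,3) → blocked by [2,5]×[2,5], reject
2. q=(11,4) nearest=0 d=10 new=(4,3) → blocked by [2,5]×[2,5], reject
3. q=(18,0) nearest=0 d=17 new=(4,0) → add node 1 parent=0 cost=3
4. q=(30,11) nearest=1 d=26 new=(7,3) → blocked by [7,9]×[0,3], reject
5. q=(22,9) nearest=1 d=18 new=(7,3) → blocked by [7,9]×[0,3], reject
6. q=(10,2) nearest=1 d=6 new=(7,2) → blocked by [7,9]×[0,3], reject
7. q=(22,14) nearest=1 d=18 new=(7,3) → blocked by [7,9]×[0,3], reject
8. q=(7,14) nearest=0 d=14 new=(4,3) → blocked by [2,5]×[2,5], reject
9. q=(23,1) nearest=1 d=19 new=(7,1) → blocked by [7,9]×[0,3], reject
10. q=(10,15) nearest=0 d=15 new=(4,3) → blocked by [2,5]×[2,5], reject
11. q=(6,4) nearest=1 d=4 new=(6,3) → add node 2 parent=1 cost=6
12. q=(5,5) nearest=2 d=2 new=(5,5) → blocked by [2,5]×[2,5], reject
13. q=(28,3) nearest=2 d=22 new=(9,3) → blocked by [7,9]×[0,3], reject
14. q=(2,4) nearest=0 d=4 new=(2,3) → blocked by [2,5]×[2,5], reject
15. q=(1,2) nearest=0 d=2 new=(1,2) → add node 3 parent=0 cost=2
16. q=(16,10) nearest=2 d=10 new=(9,6) → add node 4 parent=2 cost=9
17. q=(16,2) nearest=4 d=7 new=(12,3) → add node 5 parent=4 cost=12
18. q=(8,6) nearest=4 d=1 new=(8,6) → add node 6 parent=4 cost=10

Node count: 7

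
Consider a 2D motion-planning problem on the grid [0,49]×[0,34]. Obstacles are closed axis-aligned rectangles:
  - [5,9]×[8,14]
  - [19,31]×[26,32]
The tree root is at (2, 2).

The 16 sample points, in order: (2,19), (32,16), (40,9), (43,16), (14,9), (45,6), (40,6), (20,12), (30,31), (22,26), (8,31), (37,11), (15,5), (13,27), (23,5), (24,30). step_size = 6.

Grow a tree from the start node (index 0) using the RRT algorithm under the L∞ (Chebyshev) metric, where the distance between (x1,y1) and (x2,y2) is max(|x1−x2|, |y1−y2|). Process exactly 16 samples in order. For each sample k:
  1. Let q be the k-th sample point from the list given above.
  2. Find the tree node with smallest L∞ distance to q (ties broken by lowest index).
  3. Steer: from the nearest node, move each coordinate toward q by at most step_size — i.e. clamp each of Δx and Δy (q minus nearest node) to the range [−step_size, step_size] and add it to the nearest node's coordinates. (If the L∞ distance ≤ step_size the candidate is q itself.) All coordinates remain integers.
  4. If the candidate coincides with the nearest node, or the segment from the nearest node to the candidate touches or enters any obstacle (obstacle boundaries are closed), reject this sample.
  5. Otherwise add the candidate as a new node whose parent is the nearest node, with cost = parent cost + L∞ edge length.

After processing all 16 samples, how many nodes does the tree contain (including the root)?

Node count: 11

1. q=(2,19) nearest=0 d=17 new=(2,8) → add node 1 parent=0 cost=6
2. q=(32,16) nearest=0 d=30 new=(8,8) → blocked by [5,9]×[8,14], reject
3. q=(40,9) nearest=0 d=38 new=(8,8) → blocked by [5,9]×[8,14], reject
4. q=(43,16) nearest=0 d=41 new=(8,8) → blocked by [5,9]×[8,14], reject
5. q=(14,9) nearest=0 d=12 new=(8,8) → blocked by [5,9]×[8,14], reject
6. q=(45,6) nearest=0 d=43 new=(8,6) → add node 2 parent=0 cost=6
7. q=(40,6) nearest=2 d=32 new=(14,6) → add node 3 parent=2 cost=12
8. q=(20,12) nearest=3 d=6 new=(20,12) → add node 4 parent=3 cost=18
9. q=(30,31) nearest=4 d=19 new=(26,18) → add node 5 parent=4 cost=24
10. q=(22,26) nearest=5 d=8 new=(22,24) → add node 6 parent=5 cost=30
11. q=(8,31) nearest=6 d=14 new=(16,30) → blocked by [19,31]×[26,32], reject
12. q=(37,11) nearest=5 d=11 new=(32,12) → add node 7 parent=5 cost=30
13. q=(15,5) nearest=3 d=1 new=(15,5) → add node 8 parent=3 cost=13
14. q=(13,27) nearest=6 d=9 new=(16,27) → add node 9 parent=6 cost=36
15. q=(23,5) nearest=4 d=7 new=(23,6) → add node 10 parent=4 cost=24
16. q=(24,30) nearest=6 d=6 new=(24,30) → blocked by [19,31]×[26,32], reject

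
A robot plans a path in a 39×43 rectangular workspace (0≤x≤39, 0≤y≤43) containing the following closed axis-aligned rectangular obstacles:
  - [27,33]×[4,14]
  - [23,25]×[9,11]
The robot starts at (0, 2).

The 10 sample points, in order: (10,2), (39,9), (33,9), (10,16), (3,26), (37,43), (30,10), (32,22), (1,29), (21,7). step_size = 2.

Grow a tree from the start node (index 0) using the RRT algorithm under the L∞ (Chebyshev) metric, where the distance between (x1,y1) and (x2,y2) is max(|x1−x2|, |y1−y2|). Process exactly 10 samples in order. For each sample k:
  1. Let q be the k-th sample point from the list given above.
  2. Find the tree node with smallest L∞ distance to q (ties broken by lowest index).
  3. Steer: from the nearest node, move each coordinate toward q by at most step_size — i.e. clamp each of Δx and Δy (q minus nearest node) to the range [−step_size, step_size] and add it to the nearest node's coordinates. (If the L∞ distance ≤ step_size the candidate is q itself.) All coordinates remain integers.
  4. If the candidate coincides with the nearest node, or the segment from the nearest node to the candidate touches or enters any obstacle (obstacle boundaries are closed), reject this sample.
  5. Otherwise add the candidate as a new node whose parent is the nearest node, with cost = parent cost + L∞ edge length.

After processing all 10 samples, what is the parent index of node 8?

1. q=(10,2) nearest=0 d=10 new=(2,2) → add node 1 parent=0 cost=2
2. q=(39,9) nearest=1 d=37 new=(4,4) → add node 2 parent=1 cost=4
3. q=(33,9) nearest=2 d=29 new=(6,6) → add node 3 parent=2 cost=6
4. q=(10,16) nearest=3 d=10 new=(8,8) → add node 4 parent=3 cost=8
5. q=(3,26) nearest=4 d=18 new=(6,10) → add node 5 parent=4 cost=10
6. q=(37,43) nearest=5 d=33 new=(8,12) → add node 6 parent=5 cost=12
7. q=(30,10) nearest=4 d=22 new=(10,10) → add node 7 parent=4 cost=10
8. q=(32,22) nearest=7 d=22 new=(12,12) → add node 8 parent=7 cost=12
9. q=(1,29) nearest=6 d=17 new=(6,14) → add node 9 parent=6 cost=14
10. q=(21,7) nearest=8 d=9 new=(14,10) → add node 10 parent=8 cost=14

Parent of node 8: 7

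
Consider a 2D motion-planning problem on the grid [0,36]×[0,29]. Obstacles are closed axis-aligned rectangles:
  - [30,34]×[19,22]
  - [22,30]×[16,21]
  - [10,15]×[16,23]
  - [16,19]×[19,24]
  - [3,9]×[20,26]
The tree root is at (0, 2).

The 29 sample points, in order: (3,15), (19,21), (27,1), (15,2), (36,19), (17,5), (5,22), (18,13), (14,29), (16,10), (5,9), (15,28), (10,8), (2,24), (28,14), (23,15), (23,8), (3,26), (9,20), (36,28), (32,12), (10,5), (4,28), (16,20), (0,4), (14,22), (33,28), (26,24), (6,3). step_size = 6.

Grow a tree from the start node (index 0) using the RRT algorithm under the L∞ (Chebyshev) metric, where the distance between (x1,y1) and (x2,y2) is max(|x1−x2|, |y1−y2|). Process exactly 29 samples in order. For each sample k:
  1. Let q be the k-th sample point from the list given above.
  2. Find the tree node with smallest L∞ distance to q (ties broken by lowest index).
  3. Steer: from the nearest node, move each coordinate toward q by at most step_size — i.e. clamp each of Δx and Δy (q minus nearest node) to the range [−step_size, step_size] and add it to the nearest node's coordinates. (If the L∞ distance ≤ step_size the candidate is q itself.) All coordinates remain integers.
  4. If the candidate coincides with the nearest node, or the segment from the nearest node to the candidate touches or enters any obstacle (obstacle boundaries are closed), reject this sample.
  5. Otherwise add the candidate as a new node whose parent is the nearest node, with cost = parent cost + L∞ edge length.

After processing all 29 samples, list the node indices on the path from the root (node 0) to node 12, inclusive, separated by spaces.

1. q=(3,15) nearest=0 d=13 new=(3,8) → add node 1 parent=0 cost=6
2. q=(19,21) nearest=1 d=16 new=(9,14) → add node 2 parent=1 cost=12
3. q=(27,1) nearest=2 d=18 new=(15,8) → add node 3 parent=2 cost=18
4. q=(15,2) nearest=3 d=6 new=(15,2) → add node 4 parent=3 cost=24
5. q=(36,19) nearest=3 d=21 new=(21,14) → add node 5 parent=3 cost=24
6. q=(17,5) nearest=3 d=3 new=(17,5) → add node 6 parent=3 cost=21
7. q=(5,22) nearest=2 d=8 new=(5,20) → blocked by [3,9]×[20,26], reject
8. q=(18,13) nearest=5 d=3 new=(18,13) → add node 7 parent=5 cost=27
9. q=(14,29) nearest=2 d=15 new=(14,20) → blocked by [10,15]×[16,23], reject
10. q=(16,10) nearest=3 d=2 new=(16,10) → add node 8 parent=3 cost=20
11. q=(5,9) nearest=1 d=2 new=(5,9) → add node 9 parent=1 cost=8
12. q=(15,28) nearest=2 d=14 new=(15,20) → blocked by [10,15]×[16,23], reject
13. q=(10,8) nearest=3 d=5 new=(10,8) → add node 10 parent=3 cost=23
14. q=(2,24) nearest=2 d=10 new=(3,20) → blocked by [3,9]×[20,26], reject
15. q=(28,14) nearest=5 d=7 new=(27,14) → add node 11 parent=5 cost=30
16. q=(23,15) nearest=5 d=2 new=(23,15) → add node 12 parent=5 cost=26
17. q=(23,8) nearest=7 d=5 new=(23,8) → add node 13 parent=7 cost=32
18. q=(3,26) nearest=2 d=12 new=(3,20) → blocked by [3,9]×[20,26], reject
19. q=(9,20) nearest=2 d=6 new=(9,20) → blocked by [3,9]×[20,26], reject
20. q=(36,28) nearest=12 d=13 new=(29,21) → blocked by [22,30]×[16,21], reject
21. q=(32,12) nearest=11 d=5 new=(32,12) → add node 14 parent=11 cost=35
22. q=(10,5) nearest=10 d=3 new=(10,5) → add node 15 parent=10 cost=26
23. q=(4,28) nearest=2 d=14 new=(4,20) → blocked by [3,9]×[20,26], reject
24. q=(16,20) nearest=5 d=6 new=(16,20) → blocked by [16,19]×[19,24], reject
25. q=(0,4) nearest=0 d=2 new=(0,4) → add node 16 parent=0 cost=2
26. q=(14,22) nearest=2 d=8 new=(14,20) → blocked by [10,15]×[16,23], reject
27. q=(33,28) nearest=12 d=13 new=(29,21) → blocked by [22,30]×[16,21], reject
28. q=(26,24) nearest=12 d=9 new=(26,21) → blocked by [22,30]×[16,21], reject
29. q=(6,3) nearest=15 d=4 new=(6,3) → add node 17 parent=15 cost=30

Path: 0 1 2 3 5 12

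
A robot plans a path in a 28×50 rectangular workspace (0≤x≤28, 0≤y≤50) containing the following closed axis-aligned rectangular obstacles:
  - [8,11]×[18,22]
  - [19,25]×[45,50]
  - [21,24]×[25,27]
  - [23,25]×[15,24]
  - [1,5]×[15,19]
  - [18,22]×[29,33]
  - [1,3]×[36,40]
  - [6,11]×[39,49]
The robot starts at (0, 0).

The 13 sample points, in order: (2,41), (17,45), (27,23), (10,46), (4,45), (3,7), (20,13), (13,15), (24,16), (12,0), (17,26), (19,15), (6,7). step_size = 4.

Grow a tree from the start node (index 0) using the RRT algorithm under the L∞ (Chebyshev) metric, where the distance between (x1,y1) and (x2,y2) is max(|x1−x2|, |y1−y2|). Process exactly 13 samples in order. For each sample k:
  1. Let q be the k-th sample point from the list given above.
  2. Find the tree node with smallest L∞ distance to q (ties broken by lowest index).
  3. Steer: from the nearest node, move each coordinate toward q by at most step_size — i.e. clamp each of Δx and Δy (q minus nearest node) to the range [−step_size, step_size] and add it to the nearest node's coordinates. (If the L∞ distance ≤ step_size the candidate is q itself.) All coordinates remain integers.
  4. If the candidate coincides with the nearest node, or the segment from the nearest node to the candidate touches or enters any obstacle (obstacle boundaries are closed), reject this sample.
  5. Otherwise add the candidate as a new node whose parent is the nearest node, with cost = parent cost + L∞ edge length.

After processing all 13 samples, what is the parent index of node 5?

1. q=(2,41) nearest=0 d=41 new=(2,4) → add node 1 parent=0 cost=4
2. q=(17,45) nearest=1 d=41 new=(6,8) → add node 2 parent=1 cost=8
3. q=(27,23) nearest=2 d=21 new=(10,12) → add node 3 parent=2 cost=12
4. q=(10,46) nearest=3 d=34 new=(10,16) → add node 4 parent=3 cost=16
5. q=(4,45) nearest=4 d=29 new=(6,20) → blocked by [8,11]×[18,22], reject
6. q=(3,7) nearest=1 d=3 new=(3,7) → add node 5 parent=1 cost=7
7. q=(20,13) nearest=3 d=10 new=(14,13) → add node 6 parent=3 cost=16
8. q=(13,15) nearest=6 d=2 new=(13,15) → add node 7 parent=6 cost=18
9. q=(24,16) nearest=6 d=10 new=(18,16) → add node 8 parent=6 cost=20
10. q=(12,0) nearest=2 d=8 new=(10,4) → add node 9 parent=2 cost=12
11. q=(17,26) nearest=4 d=10 new=(14,20) → add node 10 parent=4 cost=20
12. q=(19,15) nearest=8 d=1 new=(19,15) → add node 11 parent=8 cost=21
13. q=(6,7) nearest=2 d=1 new=(6,7) → add node 12 parent=2 cost=9

Parent of node 5: 1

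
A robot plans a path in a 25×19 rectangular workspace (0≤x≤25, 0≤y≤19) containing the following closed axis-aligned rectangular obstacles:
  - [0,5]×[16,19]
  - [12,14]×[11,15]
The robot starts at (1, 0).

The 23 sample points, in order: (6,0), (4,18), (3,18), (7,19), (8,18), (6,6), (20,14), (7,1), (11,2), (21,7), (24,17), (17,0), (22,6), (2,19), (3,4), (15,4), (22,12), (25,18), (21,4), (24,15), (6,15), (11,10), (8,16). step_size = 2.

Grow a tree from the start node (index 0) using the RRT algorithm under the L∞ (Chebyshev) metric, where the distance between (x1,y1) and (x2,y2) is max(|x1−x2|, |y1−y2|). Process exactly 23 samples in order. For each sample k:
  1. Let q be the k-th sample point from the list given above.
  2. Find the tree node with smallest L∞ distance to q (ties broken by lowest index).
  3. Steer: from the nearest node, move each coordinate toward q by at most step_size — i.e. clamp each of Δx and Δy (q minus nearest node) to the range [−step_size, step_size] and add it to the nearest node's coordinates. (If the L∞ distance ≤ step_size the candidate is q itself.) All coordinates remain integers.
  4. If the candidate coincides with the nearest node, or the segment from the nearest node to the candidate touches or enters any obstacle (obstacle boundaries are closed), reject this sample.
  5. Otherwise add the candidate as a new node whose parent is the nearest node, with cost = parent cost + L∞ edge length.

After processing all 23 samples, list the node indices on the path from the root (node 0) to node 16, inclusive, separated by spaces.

Path: 0 2 3 4 5 7 10 11 13 16

1. q=(6,0) nearest=0 d=5 new=(3,0) → add node 1 parent=0 cost=2
2. q=(4,18) nearest=0 d=18 new=(3,2) → add node 2 parent=0 cost=2
3. q=(3,18) nearest=2 d=16 new=(3,4) → add node 3 parent=2 cost=4
4. q=(7,19) nearest=3 d=15 new=(5,6) → add node 4 parent=3 cost=6
5. q=(8,18) nearest=4 d=12 new=(7,8) → add node 5 parent=4 cost=8
6. q=(6,6) nearest=4 d=1 new=(6,6) → add node 6 parent=4 cost=7
7. q=(20,14) nearest=5 d=13 new=(9,10) → add node 7 parent=5 cost=10
8. q=(7,1) nearest=1 d=4 new=(5,1) → add node 8 parent=1 cost=4
9. q=(11,2) nearest=6 d=5 new=(8,4) → add node 9 parent=6 cost=9
10. q=(21,7) nearest=7 d=12 new=(11,8) → add node 10 parent=7 cost=12
11. q=(24,17) nearest=10 d=13 new=(13,10) → add node 11 parent=10 cost=14
12. q=(17,0) nearest=10 d=8 new=(13,6) → add node 12 parent=10 cost=14
13. q=(22,6) nearest=11 d=9 new=(15,8) → add node 13 parent=11 cost=16
14. q=(2,19) nearest=7 d=9 new=(7,12) → add node 14 parent=7 cost=12
15. q=(3,4) nearest=3 d=0 → coincident, reject
16. q=(15,4) nearest=12 d=2 new=(15,4) → add node 15 parent=12 cost=16
17. q=(22,12) nearest=13 d=7 new=(17,10) → add node 16 parent=13 cost=18
18. q=(25,18) nearest=16 d=8 new=(19,12) → add node 17 parent=16 cost=20
19. q=(21,4) nearest=13 d=6 new=(17,6) → add node 18 parent=13 cost=18
20. q=(24,15) nearest=17 d=5 new=(21,14) → add node 19 parent=17 cost=22
21. q=(6,15) nearest=14 d=3 new=(6,14) → add node 20 parent=14 cost=14
22. q=(11,10) nearest=7 d=2 new=(11,10) → add node 21 parent=7 cost=12
23. q=(8,16) nearest=20 d=2 new=(8,16) → add node 22 parent=20 cost=16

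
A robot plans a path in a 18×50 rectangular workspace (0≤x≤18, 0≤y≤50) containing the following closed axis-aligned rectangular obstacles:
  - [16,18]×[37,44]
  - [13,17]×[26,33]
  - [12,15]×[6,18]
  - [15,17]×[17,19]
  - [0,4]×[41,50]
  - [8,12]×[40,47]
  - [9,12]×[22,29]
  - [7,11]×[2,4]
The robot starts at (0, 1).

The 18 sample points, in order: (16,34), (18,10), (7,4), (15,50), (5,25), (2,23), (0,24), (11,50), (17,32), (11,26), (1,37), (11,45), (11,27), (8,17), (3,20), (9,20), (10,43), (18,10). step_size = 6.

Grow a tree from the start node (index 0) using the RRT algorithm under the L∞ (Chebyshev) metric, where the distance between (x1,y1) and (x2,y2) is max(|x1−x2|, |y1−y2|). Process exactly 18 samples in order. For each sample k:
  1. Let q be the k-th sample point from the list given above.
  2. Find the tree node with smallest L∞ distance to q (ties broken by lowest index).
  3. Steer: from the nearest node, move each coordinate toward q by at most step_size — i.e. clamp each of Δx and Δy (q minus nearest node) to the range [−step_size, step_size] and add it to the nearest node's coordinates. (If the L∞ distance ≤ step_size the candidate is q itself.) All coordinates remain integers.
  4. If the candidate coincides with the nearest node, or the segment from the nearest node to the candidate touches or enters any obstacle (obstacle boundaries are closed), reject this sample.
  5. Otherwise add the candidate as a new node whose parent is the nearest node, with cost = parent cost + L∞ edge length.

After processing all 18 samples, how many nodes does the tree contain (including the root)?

1. q=(16,34) nearest=0 d=33 new=(6,7) → add node 1 parent=0 cost=6
2. q=(18,10) nearest=1 d=12 new=(12,10) → blocked by [12,15]×[6,18], reject
3. q=(7,4) nearest=1 d=3 new=(7,4) → blocked by [7,11]×[2,4], reject
4. q=(15,50) nearest=1 d=43 new=(12,13) → blocked by [12,15]×[6,18], reject
5. q=(5,25) nearest=1 d=18 new=(5,13) → add node 2 parent=1 cost=12
6. q=(2,23) nearest=2 d=10 new=(2,19) → add node 3 parent=2 cost=18
7. q=(0,24) nearest=3 d=5 new=(0,24) → add node 4 parent=3 cost=23
8. q=(11,50) nearest=4 d=26 new=(6,30) → add node 5 parent=4 cost=29
9. q=(17,32) nearest=5 d=11 new=(12,32) → add node 6 parent=5 cost=35
10. q=(11,26) nearest=5 d=5 new=(11,26) → blocked by [9,12]×[22,29], reject
11. q=(1,37) nearest=5 d=7 new=(1,36) → add node 7 parent=5 cost=35
12. q=(11,45) nearest=7 d=10 new=(7,42) → add node 8 parent=7 cost=41
13. q=(11,27) nearest=5 d=5 new=(11,27) → blocked by [9,12]×[22,29], reject
14. q=(8,17) nearest=2 d=4 new=(8,17) → add node 9 parent=2 cost=16
15. q=(3,20) nearest=3 d=1 new=(3,20) → add node 10 parent=3 cost=19
16. q=(9,20) nearest=9 d=3 new=(9,20) → add node 11 parent=9 cost=19
17. q=(10,43) nearest=8 d=3 new=(10,43) → blocked by [8,12]×[40,47], reject
18. q=(18,10) nearest=9 d=10 new=(14,11) → blocked by [12,15]×[6,18], reject

Node count: 12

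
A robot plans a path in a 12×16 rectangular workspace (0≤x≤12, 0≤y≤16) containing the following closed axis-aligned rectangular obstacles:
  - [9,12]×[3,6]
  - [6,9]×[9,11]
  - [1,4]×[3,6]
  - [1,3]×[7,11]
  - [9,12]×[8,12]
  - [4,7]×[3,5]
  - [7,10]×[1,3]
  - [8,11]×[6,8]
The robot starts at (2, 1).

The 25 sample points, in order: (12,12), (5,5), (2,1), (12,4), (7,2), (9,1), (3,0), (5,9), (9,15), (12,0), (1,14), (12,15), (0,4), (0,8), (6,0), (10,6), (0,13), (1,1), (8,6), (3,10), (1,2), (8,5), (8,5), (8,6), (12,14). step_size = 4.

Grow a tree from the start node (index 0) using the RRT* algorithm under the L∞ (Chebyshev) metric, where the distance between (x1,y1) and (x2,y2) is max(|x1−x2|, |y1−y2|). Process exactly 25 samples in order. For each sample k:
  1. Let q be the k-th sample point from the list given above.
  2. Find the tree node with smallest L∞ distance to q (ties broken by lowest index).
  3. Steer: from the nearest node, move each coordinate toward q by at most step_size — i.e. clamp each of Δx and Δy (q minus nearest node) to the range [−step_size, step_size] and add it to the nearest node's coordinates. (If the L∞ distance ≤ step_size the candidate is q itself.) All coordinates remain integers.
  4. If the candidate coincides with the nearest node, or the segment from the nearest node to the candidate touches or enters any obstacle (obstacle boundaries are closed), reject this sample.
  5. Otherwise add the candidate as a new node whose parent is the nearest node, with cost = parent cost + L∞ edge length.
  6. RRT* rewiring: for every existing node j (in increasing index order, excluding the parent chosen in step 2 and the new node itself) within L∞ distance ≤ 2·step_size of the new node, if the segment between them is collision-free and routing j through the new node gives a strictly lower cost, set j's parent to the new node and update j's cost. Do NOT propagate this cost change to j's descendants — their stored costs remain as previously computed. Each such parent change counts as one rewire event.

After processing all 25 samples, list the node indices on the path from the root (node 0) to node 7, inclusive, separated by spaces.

Path: 0 7

1. q=(12,12) nearest=0 d=11 new=(6,5) → blocked by [1,4]×[3,6], reject
2. q=(5,5) nearest=0 d=4 new=(5,5) → blocked by [1,4]×[3,6], reject
3. q=(2,1) nearest=0 d=0 → coincident, reject
4. q=(12,4) nearest=0 d=10 new=(6,4) → blocked by [4,7]×[3,5], reject
5. q=(7,2) nearest=0 d=5 new=(6,2) → add node 1 parent=0 cost=4
6. q=(9,1) nearest=1 d=3 new=(9,1) → blocked by [7,10]×[1,3], reject
7. q=(3,0) nearest=0 d=1 new=(3,0) → add node 2 parent=0 cost=1
8. q=(5,9) nearest=1 d=7 new=(5,6) → blocked by [4,7]×[3,5], reject
9. q=(9,15) nearest=1 d=13 new=(9,6) → blocked by [9,12]×[3,6], reject
10. q=(12,0) nearest=1 d=6 new=(10,0) → blocked by [7,10]×[1,3], reject
11. q=(1,14) nearest=1 d=12 new=(2,6) → blocked by [1,4]×[3,6], reject
12. q=(12,15) nearest=1 d=13 new=(10,6) → blocked by [9,12]×[3,6], reject
13. q=(0,4) nearest=0 d=3 new=(0,4) → add node 3 parent=0 cost=3
14. q=(0,8) nearest=3 d=4 new=(0,8) → add node 4 parent=3 cost=7
15. q=(6,0) nearest=1 d=2 new=(6,0) → add node 5 parent=1 cost=6
16. q=(10,6) nearest=1 d=4 new=(10,6) → blocked by [9,12]×[3,6], reject
17. q=(0,13) nearest=4 d=5 new=(0,12) → add node 6 parent=4 cost=11
18. q=(1,1) nearest=0 d=1 new=(1,1) → add node 7 parent=0 cost=1
19. q=(8,6) nearest=1 d=4 new=(8,6) → blocked by [4,7]×[3,5], reject
20. q=(3,10) nearest=4 d=3 new=(3,10) → blocked by [1,3]×[7,11], reject
21. q=(1,2) nearest=0 d=1 new=(1,2) → add node 8 parent=0 cost=1
22. q=(8,5) nearest=1 d=3 new=(8,5) → blocked by [4,7]×[3,5], reject
23. q=(8,5) nearest=1 d=3 new=(8,5) → blocked by [4,7]×[3,5], reject
24. q=(8,6) nearest=1 d=4 new=(8,6) → blocked by [4,7]×[3,5], reject
25. q=(12,14) nearest=1 d=12 new=(10,6) → blocked by [9,12]×[3,6], reject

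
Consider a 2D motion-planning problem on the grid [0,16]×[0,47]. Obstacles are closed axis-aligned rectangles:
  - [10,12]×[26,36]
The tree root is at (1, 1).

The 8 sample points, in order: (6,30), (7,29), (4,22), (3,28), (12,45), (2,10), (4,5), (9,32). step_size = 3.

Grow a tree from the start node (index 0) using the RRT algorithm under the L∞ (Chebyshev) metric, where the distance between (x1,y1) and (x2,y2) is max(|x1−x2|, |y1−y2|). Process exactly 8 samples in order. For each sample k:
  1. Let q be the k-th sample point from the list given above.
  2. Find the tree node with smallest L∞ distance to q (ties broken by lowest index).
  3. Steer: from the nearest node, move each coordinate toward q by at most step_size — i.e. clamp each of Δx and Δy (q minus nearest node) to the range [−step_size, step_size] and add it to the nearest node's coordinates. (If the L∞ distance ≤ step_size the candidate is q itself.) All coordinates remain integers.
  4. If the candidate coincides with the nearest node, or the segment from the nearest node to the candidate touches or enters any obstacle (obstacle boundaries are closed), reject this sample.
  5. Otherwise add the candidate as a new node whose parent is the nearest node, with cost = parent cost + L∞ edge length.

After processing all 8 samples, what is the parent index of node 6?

Parent of node 6: 3

1. q=(6,30) nearest=0 d=29 new=(4,4) → add node 1 parent=0 cost=3
2. q=(7,29) nearest=1 d=25 new=(7,7) → add node 2 parent=1 cost=6
3. q=(4,22) nearest=2 d=15 new=(4,10) → add node 3 parent=2 cost=9
4. q=(3,28) nearest=3 d=18 new=(3,13) → add node 4 parent=3 cost=12
5. q=(12,45) nearest=4 d=32 new=(6,16) → add node 5 parent=4 cost=15
6. q=(2,10) nearest=3 d=2 new=(2,10) → add node 6 parent=3 cost=11
7. q=(4,5) nearest=1 d=1 new=(4,5) → add node 7 parent=1 cost=4
8. q=(9,32) nearest=5 d=16 new=(9,19) → add node 8 parent=5 cost=18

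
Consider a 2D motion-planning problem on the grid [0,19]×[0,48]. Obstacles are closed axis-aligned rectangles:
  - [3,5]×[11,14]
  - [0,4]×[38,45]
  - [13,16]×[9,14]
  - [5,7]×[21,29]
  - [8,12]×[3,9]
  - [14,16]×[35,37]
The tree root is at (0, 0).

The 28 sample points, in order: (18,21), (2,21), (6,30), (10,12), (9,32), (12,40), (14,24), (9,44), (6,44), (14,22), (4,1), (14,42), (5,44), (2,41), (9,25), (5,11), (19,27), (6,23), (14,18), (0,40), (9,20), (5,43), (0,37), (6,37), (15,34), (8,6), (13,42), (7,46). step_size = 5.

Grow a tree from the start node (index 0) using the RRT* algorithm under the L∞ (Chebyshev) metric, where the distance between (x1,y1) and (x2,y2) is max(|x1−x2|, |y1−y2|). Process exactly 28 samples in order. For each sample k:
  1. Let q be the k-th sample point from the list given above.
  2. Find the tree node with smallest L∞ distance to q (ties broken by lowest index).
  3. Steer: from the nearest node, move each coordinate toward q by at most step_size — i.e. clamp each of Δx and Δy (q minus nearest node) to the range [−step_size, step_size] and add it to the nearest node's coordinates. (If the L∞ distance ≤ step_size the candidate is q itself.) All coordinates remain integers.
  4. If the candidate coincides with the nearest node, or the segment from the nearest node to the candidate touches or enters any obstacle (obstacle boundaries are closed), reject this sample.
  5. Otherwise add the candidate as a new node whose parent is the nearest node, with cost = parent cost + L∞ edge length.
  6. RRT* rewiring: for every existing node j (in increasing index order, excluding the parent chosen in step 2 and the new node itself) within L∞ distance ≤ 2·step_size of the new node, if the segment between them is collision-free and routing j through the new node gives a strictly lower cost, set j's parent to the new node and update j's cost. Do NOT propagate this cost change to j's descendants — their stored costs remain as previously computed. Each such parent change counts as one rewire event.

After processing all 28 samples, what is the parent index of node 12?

1. q=(18,21) nearest=0 d=21 new=(5,5) → add node 1 parent=0 cost=5
2. q=(2,21) nearest=1 d=16 new=(2,10) → add node 2 parent=1 cost=10
3. q=(6,30) nearest=2 d=20 new=(6,15) → blocked by [3,5]×[11,14], reject
4. q=(10,12) nearest=1 d=7 new=(10,10) → blocked by [8,12]×[3,9], reject
5. q=(9,32) nearest=2 d=22 new=(7,15) → blocked by [3,5]×[11,14], reject
6. q=(12,40) nearest=2 d=30 new=(7,15) → blocked by [3,5]×[11,14], reject
7. q=(14,24) nearest=2 d=14 new=(7,15) → blocked by [3,5]×[11,14], reject
8. q=(9,44) nearest=2 d=34 new=(7,15) → blocked by [3,5]×[11,14], reject
9. q=(6,44) nearest=2 d=34 new=(6,15) → blocked by [3,5]×[11,14], reject
10. q=(14,22) nearest=2 d=12 new=(7,15) → blocked by [3,5]×[11,14], reject
11. q=(4,1) nearest=0 d=4 new=(4,1) → add node 3 parent=0 cost=4
12. q=(14,42) nearest=2 d=32 new=(7,15) → blocked by [3,5]×[11,14], reject
13. q=(5,44) nearest=2 d=34 new=(5,15) → blocked by [3,5]×[11,14], reject
14. q=(2,41) nearest=2 d=31 new=(2,15) → add node 4 parent=2 cost=15
15. q=(9,25) nearest=4 d=10 new=(7,20) → add node 5 parent=4 cost=20
16. q=(5,11) nearest=2 d=3 new=(5,11) → blocked by [3,5]×[11,14], reject
17. q=(19,27) nearest=5 d=12 new=(12,25) → add node 6 parent=5 cost=25
18. q=(6,23) nearest=5 d=3 new=(6,23) → blocked by [5,7]×[21,29], reject
19. q=(14,18) nearest=5 d=7 new=(12,18) → add node 7 parent=5 cost=25
20. q=(0,40) nearest=6 d=15 new=(7,30) → add node 8 parent=6 cost=30
21. q=(9,20) nearest=5 d=2 new=(9,20) → add node 9 parent=5 cost=22
22. q=(5,43) nearest=8 d=13 new=(5,35) → add node 10 parent=8 cost=35
23. q=(0,37) nearest=10 d=5 new=(0,37) → add node 11 parent=10 cost=40
24. q=(6,37) nearest=10 d=2 new=(6,37) → add node 12 parent=10 cost=37
25. q=(15,34) nearest=8 d=8 new=(12,34) → add node 13 parent=8 cost=35
26. q=(8,6) nearest=1 d=3 new=(8,6) → blocked by [8,12]×[3,9], reject
27. q=(13,42) nearest=12 d=7 new=(11,42) → add node 14 parent=12 cost=42
28. q=(7,46) nearest=14 d=4 new=(7,46) → add node 15 parent=14 cost=46

Parent of node 12: 10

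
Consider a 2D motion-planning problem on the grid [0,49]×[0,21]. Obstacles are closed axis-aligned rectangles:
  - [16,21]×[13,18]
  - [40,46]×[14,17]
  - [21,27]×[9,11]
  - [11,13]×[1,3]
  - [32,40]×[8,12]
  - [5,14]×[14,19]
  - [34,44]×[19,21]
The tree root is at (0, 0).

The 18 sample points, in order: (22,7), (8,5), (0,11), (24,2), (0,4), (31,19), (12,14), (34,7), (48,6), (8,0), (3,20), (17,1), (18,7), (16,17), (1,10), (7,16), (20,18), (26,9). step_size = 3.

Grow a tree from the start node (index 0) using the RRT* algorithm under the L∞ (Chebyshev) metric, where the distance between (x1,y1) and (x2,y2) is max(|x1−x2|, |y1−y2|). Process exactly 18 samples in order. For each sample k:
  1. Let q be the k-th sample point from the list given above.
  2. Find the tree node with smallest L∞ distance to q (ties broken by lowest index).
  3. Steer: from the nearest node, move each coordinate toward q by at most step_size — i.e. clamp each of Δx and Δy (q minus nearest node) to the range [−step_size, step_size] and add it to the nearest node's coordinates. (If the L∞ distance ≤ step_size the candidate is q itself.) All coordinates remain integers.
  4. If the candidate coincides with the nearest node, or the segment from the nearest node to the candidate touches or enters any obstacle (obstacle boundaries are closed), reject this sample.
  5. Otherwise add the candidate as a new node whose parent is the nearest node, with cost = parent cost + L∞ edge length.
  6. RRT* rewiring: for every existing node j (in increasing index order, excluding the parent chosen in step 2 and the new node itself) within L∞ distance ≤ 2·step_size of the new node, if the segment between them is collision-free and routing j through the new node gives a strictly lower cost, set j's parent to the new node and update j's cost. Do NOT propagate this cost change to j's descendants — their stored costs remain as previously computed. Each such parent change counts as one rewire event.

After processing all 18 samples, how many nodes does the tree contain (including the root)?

Node count: 17

1. q=(22,7) nearest=0 d=22 new=(3,3) → add node 1 parent=0 cost=3
2. q=(8,5) nearest=1 d=5 new=(6,5) → add node 2 parent=1 cost=6
3. q=(0,11) nearest=2 d=6 new=(3,8) → add node 3 parent=2 cost=9
4. q=(24,2) nearest=2 d=18 new=(9,2) → add node 4 parent=2 cost=9
5. q=(0,4) nearest=1 d=3 new=(0,4) → add node 5 parent=1 cost=6
6. q=(31,19) nearest=4 d=22 new=(12,5) → add node 6 parent=4 cost=12
7. q=(12,14) nearest=2 d=9 new=(9,8) → add node 7 parent=2 cost=9
8. q=(34,7) nearest=6 d=22 new=(15,7) → add node 8 parent=6 cost=15
9. q=(48,6) nearest=8 d=33 new=(18,6) → add node 9 parent=8 cost=18
10. q=(8,0) nearest=4 d=2 new=(8,0) → add node 10 parent=4 cost=11
11. q=(3,20) nearest=3 d=12 new=(3,11) → add node 11 parent=3 cost=12
12. q=(17,1) nearest=6 d=5 new=(15,2) → add node 12 parent=6 cost=15
13. q=(18,7) nearest=9 d=1 new=(18,7) → add node 13 parent=9 cost=19
14. q=(16,17) nearest=7 d=9 new=(12,11) → add node 14 parent=7 cost=12; rewire 13→14 (18<19)
15. q=(1,10) nearest=3 d=2 new=(1,10) → add node 15 parent=3 cost=11
16. q=(7,16) nearest=11 d=5 new=(6,14) → blocked by [5,14]×[14,19], reject
17. q=(20,18) nearest=14 d=8 new=(15,14) → add node 16 parent=14 cost=15
18. q=(26,9) nearest=9 d=8 new=(21,9) → blocked by [21,27]×[9,11], reject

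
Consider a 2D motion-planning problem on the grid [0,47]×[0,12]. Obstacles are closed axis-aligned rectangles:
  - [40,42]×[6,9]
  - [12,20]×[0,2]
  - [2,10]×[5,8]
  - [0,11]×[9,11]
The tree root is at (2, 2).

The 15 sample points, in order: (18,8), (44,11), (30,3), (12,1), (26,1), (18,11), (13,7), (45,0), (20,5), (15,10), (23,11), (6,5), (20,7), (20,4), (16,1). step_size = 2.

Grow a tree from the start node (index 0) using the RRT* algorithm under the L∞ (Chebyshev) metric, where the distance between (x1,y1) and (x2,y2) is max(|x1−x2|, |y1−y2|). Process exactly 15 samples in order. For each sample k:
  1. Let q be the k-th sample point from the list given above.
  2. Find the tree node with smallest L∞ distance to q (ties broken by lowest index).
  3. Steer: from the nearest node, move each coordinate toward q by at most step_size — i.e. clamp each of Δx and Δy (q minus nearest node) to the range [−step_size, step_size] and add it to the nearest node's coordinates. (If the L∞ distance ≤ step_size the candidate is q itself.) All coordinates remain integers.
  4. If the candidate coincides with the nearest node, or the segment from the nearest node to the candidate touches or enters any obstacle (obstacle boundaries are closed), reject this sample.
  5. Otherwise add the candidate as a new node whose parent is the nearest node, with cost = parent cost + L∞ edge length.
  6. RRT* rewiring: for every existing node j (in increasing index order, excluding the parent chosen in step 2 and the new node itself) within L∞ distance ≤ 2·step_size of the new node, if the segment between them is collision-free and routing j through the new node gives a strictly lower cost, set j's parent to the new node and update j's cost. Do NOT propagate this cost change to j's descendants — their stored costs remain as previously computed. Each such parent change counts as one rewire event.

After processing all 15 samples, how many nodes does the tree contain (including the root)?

1. q=(18,8) nearest=0 d=16 new=(4,4) → add node 1 parent=0 cost=2
2. q=(44,11) nearest=1 d=40 new=(6,6) → blocked by [2,10]×[5,8], reject
3. q=(30,3) nearest=1 d=26 new=(6,3) → add node 2 parent=1 cost=4
4. q=(12,1) nearest=2 d=6 new=(8,1) → add node 3 parent=2 cost=6
5. q=(26,1) nearest=3 d=18 new=(10,1) → add node 4 parent=3 cost=8
6. q=(18,11) nearest=3 d=10 new=(10,3) → add node 5 parent=3 cost=8
7. q=(13,7) nearest=5 d=4 new=(12,5) → add node 6 parent=5 cost=10
8. q=(45,0) nearest=6 d=33 new=(14,3) → add node 7 parent=6 cost=12
9. q=(20,5) nearest=7 d=6 new=(16,5) → add node 8 parent=7 cost=14
10. q=(15,10) nearest=6 d=5 new=(14,7) → add node 9 parent=6 cost=12
11. q=(23,11) nearest=8 d=7 new=(18,7) → add node 10 parent=8 cost=16
12. q=(6,5) nearest=1 d=2 new=(6,5) → blocked by [2,10]×[5,8], reject
13. q=(20,7) nearest=10 d=2 new=(20,7) → add node 11 parent=10 cost=18
14. q=(20,4) nearest=10 d=3 new=(20,5) → add node 12 parent=10 cost=18
15. q=(16,1) nearest=7 d=2 new=(16,1) → blocked by [12,20]×[0,2], reject

Node count: 13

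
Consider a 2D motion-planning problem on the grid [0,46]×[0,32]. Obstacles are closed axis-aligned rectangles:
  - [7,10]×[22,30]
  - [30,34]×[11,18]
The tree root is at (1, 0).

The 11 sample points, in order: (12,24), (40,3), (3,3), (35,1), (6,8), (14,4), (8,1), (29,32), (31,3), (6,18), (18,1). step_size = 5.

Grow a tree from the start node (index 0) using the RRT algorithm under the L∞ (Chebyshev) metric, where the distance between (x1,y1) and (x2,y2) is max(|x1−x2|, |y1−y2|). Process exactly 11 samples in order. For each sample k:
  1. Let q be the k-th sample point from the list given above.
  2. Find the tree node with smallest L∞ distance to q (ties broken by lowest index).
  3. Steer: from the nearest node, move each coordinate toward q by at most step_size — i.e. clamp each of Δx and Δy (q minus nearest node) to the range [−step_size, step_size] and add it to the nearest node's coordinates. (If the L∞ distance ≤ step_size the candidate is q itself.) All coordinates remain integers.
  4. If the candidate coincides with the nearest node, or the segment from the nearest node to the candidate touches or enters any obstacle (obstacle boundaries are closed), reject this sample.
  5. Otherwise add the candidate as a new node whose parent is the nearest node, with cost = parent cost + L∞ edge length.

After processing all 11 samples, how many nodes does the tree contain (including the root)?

Node count: 12

1. q=(12,24) nearest=0 d=24 new=(6,5) → add node 1 parent=0 cost=5
2. q=(40,3) nearest=1 d=34 new=(11,3) → add node 2 parent=1 cost=10
3. q=(3,3) nearest=0 d=3 new=(3,3) → add node 3 parent=0 cost=3
4. q=(35,1) nearest=2 d=24 new=(16,1) → add node 4 parent=2 cost=15
5. q=(6,8) nearest=1 d=3 new=(6,8) → add node 5 parent=1 cost=8
6. q=(14,4) nearest=2 d=3 new=(14,4) → add node 6 parent=2 cost=13
7. q=(8,1) nearest=2 d=3 new=(8,1) → add node 7 parent=2 cost=13
8. q=(29,32) nearest=5 d=24 new=(11,13) → add node 8 parent=5 cost=13
9. q=(31,3) nearest=4 d=15 new=(21,3) → add node 9 parent=4 cost=20
10. q=(6,18) nearest=8 d=5 new=(6,18) → add node 10 parent=8 cost=18
11. q=(18,1) nearest=4 d=2 new=(18,1) → add node 11 parent=4 cost=17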